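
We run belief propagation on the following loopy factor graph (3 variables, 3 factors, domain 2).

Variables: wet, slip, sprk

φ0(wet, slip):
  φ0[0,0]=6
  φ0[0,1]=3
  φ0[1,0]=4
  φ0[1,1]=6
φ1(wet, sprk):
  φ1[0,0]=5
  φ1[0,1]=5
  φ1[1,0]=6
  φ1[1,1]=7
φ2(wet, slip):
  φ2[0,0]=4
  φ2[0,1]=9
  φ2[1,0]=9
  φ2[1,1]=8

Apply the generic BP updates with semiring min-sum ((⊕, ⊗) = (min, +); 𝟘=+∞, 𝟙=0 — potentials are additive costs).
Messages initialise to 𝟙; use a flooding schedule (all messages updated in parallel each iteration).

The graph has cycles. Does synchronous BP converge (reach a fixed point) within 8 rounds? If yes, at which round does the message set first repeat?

NOT CONVERGED within 8 rounds

init: all messages = 𝟙 over 2 values
r1 m[φ0→wet] = [3, 4]
r1 m[φ0→slip] = [4, 3]
r1 m[φ1→wet] = [5, 6]
r1 m[φ1→sprk] = [5, 5]
r1 m[φ2→wet] = [4, 8]
r1 m[φ2→slip] = [4, 8]
r1 m[wet→φ0] = [0, 0]
r1 m[wet→φ1] = [0, 0]
r1 m[wet→φ2] = [0, 0]
r1 m[slip→φ0] = [0, 0]
r1 m[slip→φ2] = [0, 0]
r1 m[sprk→φ1] = [0, 0]
r2 m[φ0→wet] = [3, 4]
r2 m[φ0→slip] = [4, 3]
r2 m[φ1→wet] = [5, 6]
r2 m[φ1→sprk] = [5, 5]
r2 m[φ2→wet] = [4, 8]
r2 m[φ2→slip] = [4, 8]
r2 m[wet→φ0] = [9, 14]
r2 m[wet→φ1] = [7, 12]
r2 m[wet→φ2] = [8, 10]
r2 m[slip→φ0] = [4, 8]
r2 m[slip→φ2] = [4, 3]
r2 m[sprk→φ1] = [0, 0]
r3 m[φ0→wet] = [10, 8]
r3 m[φ0→slip] = [15, 12]
r3 m[φ1→wet] = [5, 6]
r3 m[φ1→sprk] = [12, 12]
r3 m[φ2→wet] = [8, 11]
r3 m[φ2→slip] = [12, 17]
r3 m[wet→φ0] = [9, 14]
r3 m[wet→φ1] = [7, 12]
r3 m[wet→φ2] = [8, 10]
r3 m[slip→φ0] = [4, 8]
r3 m[slip→φ2] = [4, 3]
r3 m[sprk→φ1] = [0, 0]
r4 m[φ0→wet] = [10, 8]
r4 m[φ0→slip] = [15, 12]
r4 m[φ1→wet] = [5, 6]
r4 m[φ1→sprk] = [12, 12]
r4 m[φ2→wet] = [8, 11]
r4 m[φ2→slip] = [12, 17]
r4 m[wet→φ0] = [13, 17]
r4 m[wet→φ1] = [18, 19]
r4 m[wet→φ2] = [15, 14]
r4 m[slip→φ0] = [12, 17]
r4 m[slip→φ2] = [15, 12]
r4 m[sprk→φ1] = [0, 0]
r5 m[φ0→wet] = [18, 16]
r5 m[φ0→slip] = [19, 16]
r5 m[φ1→wet] = [5, 6]
r5 m[φ1→sprk] = [23, 23]
r5 m[φ2→wet] = [19, 20]
r5 m[φ2→slip] = [19, 22]
r5 m[wet→φ0] = [13, 17]
r5 m[wet→φ1] = [18, 19]
r5 m[wet→φ2] = [15, 14]
r5 m[slip→φ0] = [12, 17]
r5 m[slip→φ2] = [15, 12]
r5 m[sprk→φ1] = [0, 0]
r6 m[φ0→wet] = [18, 16]
r6 m[φ0→slip] = [19, 16]
r6 m[φ1→wet] = [5, 6]
r6 m[φ1→sprk] = [23, 23]
r6 m[φ2→wet] = [19, 20]
r6 m[φ2→slip] = [19, 22]
r6 m[wet→φ0] = [24, 26]
r6 m[wet→φ1] = [37, 36]
r6 m[wet→φ2] = [23, 22]
r6 m[slip→φ0] = [19, 22]
r6 m[slip→φ2] = [19, 16]
r6 m[sprk→φ1] = [0, 0]
r7 m[φ0→wet] = [25, 23]
r7 m[φ0→slip] = [30, 27]
r7 m[φ1→wet] = [5, 6]
r7 m[φ1→sprk] = [42, 42]
r7 m[φ2→wet] = [23, 24]
r7 m[φ2→slip] = [27, 30]
r7 m[wet→φ0] = [24, 26]
r7 m[wet→φ1] = [37, 36]
r7 m[wet→φ2] = [23, 22]
r7 m[slip→φ0] = [19, 22]
r7 m[slip→φ2] = [19, 16]
r7 m[sprk→φ1] = [0, 0]
r8 m[φ0→wet] = [25, 23]
r8 m[φ0→slip] = [30, 27]
r8 m[φ1→wet] = [5, 6]
r8 m[φ1→sprk] = [42, 42]
r8 m[φ2→wet] = [23, 24]
r8 m[φ2→slip] = [27, 30]
r8 m[wet→φ0] = [28, 30]
r8 m[wet→φ1] = [48, 47]
r8 m[wet→φ2] = [30, 29]
r8 m[slip→φ0] = [27, 30]
r8 m[slip→φ2] = [30, 27]
r8 m[sprk→φ1] = [0, 0]
no fixed point within 8 rounds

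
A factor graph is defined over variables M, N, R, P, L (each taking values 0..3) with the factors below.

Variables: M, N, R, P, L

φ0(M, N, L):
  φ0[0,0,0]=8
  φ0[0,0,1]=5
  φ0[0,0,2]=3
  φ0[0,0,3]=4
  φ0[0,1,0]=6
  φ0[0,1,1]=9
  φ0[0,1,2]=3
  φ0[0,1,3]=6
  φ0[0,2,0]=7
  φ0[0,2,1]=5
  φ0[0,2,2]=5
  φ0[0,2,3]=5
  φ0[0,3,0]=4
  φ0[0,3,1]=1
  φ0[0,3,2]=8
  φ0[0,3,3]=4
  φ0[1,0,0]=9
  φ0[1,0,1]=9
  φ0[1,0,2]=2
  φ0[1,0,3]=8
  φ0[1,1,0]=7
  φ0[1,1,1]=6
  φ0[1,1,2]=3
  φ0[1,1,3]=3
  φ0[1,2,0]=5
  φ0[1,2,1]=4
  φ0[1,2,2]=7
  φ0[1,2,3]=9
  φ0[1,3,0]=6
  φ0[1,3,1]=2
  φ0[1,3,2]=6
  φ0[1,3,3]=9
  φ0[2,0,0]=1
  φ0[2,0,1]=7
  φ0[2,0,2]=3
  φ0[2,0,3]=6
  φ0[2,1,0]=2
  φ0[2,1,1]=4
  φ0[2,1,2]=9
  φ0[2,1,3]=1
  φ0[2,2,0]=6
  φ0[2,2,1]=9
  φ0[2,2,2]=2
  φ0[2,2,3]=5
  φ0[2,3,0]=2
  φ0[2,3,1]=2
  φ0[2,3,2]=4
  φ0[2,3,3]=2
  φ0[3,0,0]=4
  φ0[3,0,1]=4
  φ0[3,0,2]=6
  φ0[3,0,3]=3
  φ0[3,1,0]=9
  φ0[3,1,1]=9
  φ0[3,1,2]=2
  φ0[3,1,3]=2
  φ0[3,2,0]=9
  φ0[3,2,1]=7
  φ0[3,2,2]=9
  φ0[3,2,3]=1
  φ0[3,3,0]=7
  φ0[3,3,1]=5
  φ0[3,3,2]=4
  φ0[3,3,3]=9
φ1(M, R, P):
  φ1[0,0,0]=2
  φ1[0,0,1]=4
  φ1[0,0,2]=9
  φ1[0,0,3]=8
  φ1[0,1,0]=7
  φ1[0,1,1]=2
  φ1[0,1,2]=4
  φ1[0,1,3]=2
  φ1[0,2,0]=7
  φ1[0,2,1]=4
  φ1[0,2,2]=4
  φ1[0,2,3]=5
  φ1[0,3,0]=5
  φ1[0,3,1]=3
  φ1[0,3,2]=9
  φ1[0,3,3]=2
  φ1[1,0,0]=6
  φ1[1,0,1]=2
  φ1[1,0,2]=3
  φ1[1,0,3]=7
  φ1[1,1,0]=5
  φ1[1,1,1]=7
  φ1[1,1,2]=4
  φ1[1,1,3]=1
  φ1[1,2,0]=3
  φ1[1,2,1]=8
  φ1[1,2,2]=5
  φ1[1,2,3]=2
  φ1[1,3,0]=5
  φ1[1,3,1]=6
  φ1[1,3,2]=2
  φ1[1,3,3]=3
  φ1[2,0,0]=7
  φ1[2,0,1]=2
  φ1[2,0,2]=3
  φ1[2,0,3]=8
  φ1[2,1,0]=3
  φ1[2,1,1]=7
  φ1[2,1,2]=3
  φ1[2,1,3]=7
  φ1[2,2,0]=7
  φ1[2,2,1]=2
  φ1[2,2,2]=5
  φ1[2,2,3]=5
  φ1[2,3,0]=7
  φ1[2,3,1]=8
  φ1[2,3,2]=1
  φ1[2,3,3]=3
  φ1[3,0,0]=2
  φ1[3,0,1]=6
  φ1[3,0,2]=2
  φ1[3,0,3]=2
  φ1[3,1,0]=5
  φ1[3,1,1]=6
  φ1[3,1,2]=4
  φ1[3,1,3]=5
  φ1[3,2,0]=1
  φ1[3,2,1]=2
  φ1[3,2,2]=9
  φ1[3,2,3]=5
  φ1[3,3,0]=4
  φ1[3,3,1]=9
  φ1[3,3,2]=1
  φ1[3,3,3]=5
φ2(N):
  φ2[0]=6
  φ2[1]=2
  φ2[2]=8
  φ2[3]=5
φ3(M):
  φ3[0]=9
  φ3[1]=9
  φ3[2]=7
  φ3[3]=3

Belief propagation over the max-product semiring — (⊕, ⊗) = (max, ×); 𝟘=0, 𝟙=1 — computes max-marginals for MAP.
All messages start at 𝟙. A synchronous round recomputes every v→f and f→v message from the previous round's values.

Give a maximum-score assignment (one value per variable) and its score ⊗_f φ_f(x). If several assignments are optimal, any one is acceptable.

assignment: (M=1, N=2, R=2, P=1, L=3); score = 5184

init: all messages = 𝟙 over 4 values
r1 m[φ0→M] = [9, 9, 9, 9]
r1 m[φ0→N] = [9, 9, 9, 9]
r1 m[φ0→L] = [9, 9, 9, 9]
r1 m[φ1→M] = [9, 8, 8, 9]
r1 m[φ1→R] = [9, 7, 9, 9]
r1 m[φ1→P] = [7, 9, 9, 8]
r1 m[φ2→N] = [6, 2, 8, 5]
r1 m[φ3→M] = [9, 9, 7, 3]
r1 m[M→φ0] = [1, 1, 1, 1]
r1 m[M→φ1] = [1, 1, 1, 1]
r1 m[M→φ3] = [1, 1, 1, 1]
r1 m[N→φ0] = [1, 1, 1, 1]
r1 m[N→φ2] = [1, 1, 1, 1]
r1 m[R→φ1] = [1, 1, 1, 1]
r1 m[P→φ1] = [1, 1, 1, 1]
r1 m[L→φ0] = [1, 1, 1, 1]
r2 m[φ0→M] = [9, 9, 9, 9]
r2 m[φ0→N] = [9, 9, 9, 9]
r2 m[φ0→L] = [9, 9, 9, 9]
r2 m[φ1→M] = [9, 8, 8, 9]
r2 m[φ1→R] = [9, 7, 9, 9]
r2 m[φ1→P] = [7, 9, 9, 8]
r2 m[φ2→N] = [6, 2, 8, 5]
r2 m[φ3→M] = [9, 9, 7, 3]
r2 m[M→φ0] = [81, 72, 56, 27]
r2 m[M→φ1] = [81, 81, 63, 27]
r2 m[M→φ3] = [81, 72, 72, 81]
r2 m[N→φ0] = [6, 2, 8, 5]
r2 m[N→φ2] = [9, 9, 9, 9]
r2 m[R→φ1] = [1, 1, 1, 1]
r2 m[P→φ1] = [1, 1, 1, 1]
r2 m[L→φ0] = [1, 1, 1, 1]
r3 m[φ0→M] = [56, 72, 72, 72]
r3 m[φ0→N] = [648, 729, 648, 648]
r3 m[φ0→L] = [4536, 4032, 4032, 5184]
r3 m[φ1→M] = [9, 8, 8, 9]
r3 m[φ1→R] = [729, 567, 648, 729]
r3 m[φ1→P] = [567, 648, 729, 648]
r3 m[φ2→N] = [6, 2, 8, 5]
r3 m[φ3→M] = [9, 9, 7, 3]
r3 m[M→φ0] = [81, 72, 56, 27]
r3 m[M→φ1] = [81, 81, 63, 27]
r3 m[M→φ3] = [81, 72, 72, 81]
r3 m[N→φ0] = [6, 2, 8, 5]
r3 m[N→φ2] = [9, 9, 9, 9]
r3 m[R→φ1] = [1, 1, 1, 1]
r3 m[P→φ1] = [1, 1, 1, 1]
r3 m[L→φ0] = [1, 1, 1, 1]
r4 m[φ0→M] = [56, 72, 72, 72]
r4 m[φ0→N] = [648, 729, 648, 648]
r4 m[φ0→L] = [4536, 4032, 4032, 5184]
r4 m[φ1→M] = [9, 8, 8, 9]
r4 m[φ1→R] = [729, 567, 648, 729]
r4 m[φ1→P] = [567, 648, 729, 648]
r4 m[φ2→N] = [6, 2, 8, 5]
r4 m[φ3→M] = [9, 9, 7, 3]
r4 m[M→φ0] = [81, 72, 56, 27]
r4 m[M→φ1] = [504, 648, 504, 216]
r4 m[M→φ3] = [504, 576, 576, 648]
r4 m[N→φ0] = [6, 2, 8, 5]
r4 m[N→φ2] = [648, 729, 648, 648]
r4 m[R→φ1] = [1, 1, 1, 1]
r4 m[P→φ1] = [1, 1, 1, 1]
r4 m[L→φ0] = [1, 1, 1, 1]
r5 m[φ0→M] = [56, 72, 72, 72]
r5 m[φ0→N] = [648, 729, 648, 648]
r5 m[φ0→L] = [4536, 4032, 4032, 5184]
r5 m[φ1→M] = [9, 8, 8, 9]
r5 m[φ1→R] = [4536, 4536, 5184, 4536]
r5 m[φ1→P] = [3888, 5184, 4536, 4536]
r5 m[φ2→N] = [6, 2, 8, 5]
r5 m[φ3→M] = [9, 9, 7, 3]
r5 m[M→φ0] = [81, 72, 56, 27]
r5 m[M→φ1] = [504, 648, 504, 216]
r5 m[M→φ3] = [504, 576, 576, 648]
r5 m[N→φ0] = [6, 2, 8, 5]
r5 m[N→φ2] = [648, 729, 648, 648]
r5 m[R→φ1] = [1, 1, 1, 1]
r5 m[P→φ1] = [1, 1, 1, 1]
r5 m[L→φ0] = [1, 1, 1, 1]
r6 m[φ0→M] = [56, 72, 72, 72]
r6 m[φ0→N] = [648, 729, 648, 648]
r6 m[φ0→L] = [4536, 4032, 4032, 5184]
r6 m[φ1→M] = [9, 8, 8, 9]
r6 m[φ1→R] = [4536, 4536, 5184, 4536]
r6 m[φ1→P] = [3888, 5184, 4536, 4536]
r6 m[φ2→N] = [6, 2, 8, 5]
r6 m[φ3→M] = [9, 9, 7, 3]
r6 m[M→φ0] = [81, 72, 56, 27]
r6 m[M→φ1] = [504, 648, 504, 216]
r6 m[M→φ3] = [504, 576, 576, 648]
r6 m[N→φ0] = [6, 2, 8, 5]
r6 m[N→φ2] = [648, 729, 648, 648]
r6 m[R→φ1] = [1, 1, 1, 1]
r6 m[P→φ1] = [1, 1, 1, 1]
r6 m[L→φ0] = [1, 1, 1, 1]
fixed point reached at round 6
traceback from M: (M=1, N=2, R=2, P=1, L=3), score=5184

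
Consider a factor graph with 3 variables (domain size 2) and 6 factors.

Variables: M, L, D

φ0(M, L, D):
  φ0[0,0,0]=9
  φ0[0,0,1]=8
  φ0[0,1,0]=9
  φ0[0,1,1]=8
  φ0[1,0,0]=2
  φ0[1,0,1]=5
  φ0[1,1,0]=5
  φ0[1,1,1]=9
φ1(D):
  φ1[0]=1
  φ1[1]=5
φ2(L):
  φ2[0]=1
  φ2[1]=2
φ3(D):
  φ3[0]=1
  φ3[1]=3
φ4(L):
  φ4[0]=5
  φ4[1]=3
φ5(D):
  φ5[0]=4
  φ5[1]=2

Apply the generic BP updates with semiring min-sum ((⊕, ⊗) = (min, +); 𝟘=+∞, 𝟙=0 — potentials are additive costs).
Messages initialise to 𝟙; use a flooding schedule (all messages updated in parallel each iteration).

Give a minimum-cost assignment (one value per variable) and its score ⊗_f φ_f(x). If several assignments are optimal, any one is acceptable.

assignment: (M=1, L=0, D=0); score = 14

init: all messages = 𝟙 over 2 values
r1 m[φ0→M] = [8, 2]
r1 m[φ0→L] = [2, 5]
r1 m[φ0→D] = [2, 5]
r1 m[φ1→D] = [1, 5]
r1 m[φ2→L] = [1, 2]
r1 m[φ3→D] = [1, 3]
r1 m[φ4→L] = [5, 3]
r1 m[φ5→D] = [4, 2]
r1 m[M→φ0] = [0, 0]
r1 m[L→φ0] = [0, 0]
r1 m[L→φ2] = [0, 0]
r1 m[L→φ4] = [0, 0]
r1 m[D→φ0] = [0, 0]
r1 m[D→φ1] = [0, 0]
r1 m[D→φ3] = [0, 0]
r1 m[D→φ5] = [0, 0]
r2 m[φ0→M] = [8, 2]
r2 m[φ0→L] = [2, 5]
r2 m[φ0→D] = [2, 5]
r2 m[φ1→D] = [1, 5]
r2 m[φ2→L] = [1, 2]
r2 m[φ3→D] = [1, 3]
r2 m[φ4→L] = [5, 3]
r2 m[φ5→D] = [4, 2]
r2 m[M→φ0] = [0, 0]
r2 m[L→φ0] = [6, 5]
r2 m[L→φ2] = [7, 8]
r2 m[L→φ4] = [3, 7]
r2 m[D→φ0] = [6, 10]
r2 m[D→φ1] = [7, 10]
r2 m[D→φ3] = [7, 12]
r2 m[D→φ5] = [4, 13]
r3 m[φ0→M] = [20, 14]
r3 m[φ0→L] = [8, 11]
r3 m[φ0→D] = [8, 11]
r3 m[φ1→D] = [1, 5]
r3 m[φ2→L] = [1, 2]
r3 m[φ3→D] = [1, 3]
r3 m[φ4→L] = [5, 3]
r3 m[φ5→D] = [4, 2]
r3 m[M→φ0] = [0, 0]
r3 m[L→φ0] = [6, 5]
r3 m[L→φ2] = [7, 8]
r3 m[L→φ4] = [3, 7]
r3 m[D→φ0] = [6, 10]
r3 m[D→φ1] = [7, 10]
r3 m[D→φ3] = [7, 12]
r3 m[D→φ5] = [4, 13]
r4 m[φ0→M] = [20, 14]
r4 m[φ0→L] = [8, 11]
r4 m[φ0→D] = [8, 11]
r4 m[φ1→D] = [1, 5]
r4 m[φ2→L] = [1, 2]
r4 m[φ3→D] = [1, 3]
r4 m[φ4→L] = [5, 3]
r4 m[φ5→D] = [4, 2]
r4 m[M→φ0] = [0, 0]
r4 m[L→φ0] = [6, 5]
r4 m[L→φ2] = [13, 14]
r4 m[L→φ4] = [9, 13]
r4 m[D→φ0] = [6, 10]
r4 m[D→φ1] = [13, 16]
r4 m[D→φ3] = [13, 18]
r4 m[D→φ5] = [10, 19]
r5 m[φ0→M] = [20, 14]
r5 m[φ0→L] = [8, 11]
r5 m[φ0→D] = [8, 11]
r5 m[φ1→D] = [1, 5]
r5 m[φ2→L] = [1, 2]
r5 m[φ3→D] = [1, 3]
r5 m[φ4→L] = [5, 3]
r5 m[φ5→D] = [4, 2]
r5 m[M→φ0] = [0, 0]
r5 m[L→φ0] = [6, 5]
r5 m[L→φ2] = [13, 14]
r5 m[L→φ4] = [9, 13]
r5 m[D→φ0] = [6, 10]
r5 m[D→φ1] = [13, 16]
r5 m[D→φ3] = [13, 18]
r5 m[D→φ5] = [10, 19]
fixed point reached at round 5
traceback from M: (M=1, L=0, D=0), score=14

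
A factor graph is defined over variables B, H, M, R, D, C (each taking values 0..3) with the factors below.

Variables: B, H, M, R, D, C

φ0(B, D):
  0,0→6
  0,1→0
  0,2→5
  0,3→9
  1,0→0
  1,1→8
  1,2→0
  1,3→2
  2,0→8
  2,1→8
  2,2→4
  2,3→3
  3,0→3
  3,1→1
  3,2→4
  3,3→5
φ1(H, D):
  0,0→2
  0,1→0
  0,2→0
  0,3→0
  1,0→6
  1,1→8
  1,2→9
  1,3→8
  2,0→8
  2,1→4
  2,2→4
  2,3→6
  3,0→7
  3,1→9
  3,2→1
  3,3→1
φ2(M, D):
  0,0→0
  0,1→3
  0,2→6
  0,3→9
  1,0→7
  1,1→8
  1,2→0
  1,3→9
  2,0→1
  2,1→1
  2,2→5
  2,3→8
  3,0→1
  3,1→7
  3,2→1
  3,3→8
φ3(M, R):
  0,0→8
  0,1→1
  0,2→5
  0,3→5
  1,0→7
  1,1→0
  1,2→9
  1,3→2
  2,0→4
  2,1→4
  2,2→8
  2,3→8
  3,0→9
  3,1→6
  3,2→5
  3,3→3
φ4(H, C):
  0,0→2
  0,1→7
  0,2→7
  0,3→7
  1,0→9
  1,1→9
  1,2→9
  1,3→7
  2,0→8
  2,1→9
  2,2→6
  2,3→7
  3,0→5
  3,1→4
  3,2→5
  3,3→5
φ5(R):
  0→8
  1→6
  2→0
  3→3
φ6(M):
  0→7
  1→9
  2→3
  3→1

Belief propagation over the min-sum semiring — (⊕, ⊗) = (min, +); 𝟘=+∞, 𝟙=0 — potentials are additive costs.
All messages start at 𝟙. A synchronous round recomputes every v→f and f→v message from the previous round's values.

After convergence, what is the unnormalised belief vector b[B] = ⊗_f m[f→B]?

b[B] = [14, 9, 13, 13]

init: all messages = 𝟙 over 4 values
r1 m[φ0→B] = [0, 0, 3, 1]
r1 m[φ0→D] = [0, 0, 0, 2]
r1 m[φ1→H] = [0, 6, 4, 1]
r1 m[φ1→D] = [2, 0, 0, 0]
r1 m[φ2→M] = [0, 0, 1, 1]
r1 m[φ2→D] = [0, 1, 0, 8]
r1 m[φ3→M] = [1, 0, 4, 3]
r1 m[φ3→R] = [4, 0, 5, 2]
r1 m[φ4→H] = [2, 7, 6, 4]
r1 m[φ4→C] = [2, 4, 5, 5]
r1 m[φ5→R] = [8, 6, 0, 3]
r1 m[φ6→M] = [7, 9, 3, 1]
r1 m[B→φ0] = [0, 0, 0, 0]
r1 m[H→φ1] = [0, 0, 0, 0]
r1 m[H→φ4] = [0, 0, 0, 0]
r1 m[M→φ2] = [0, 0, 0, 0]
r1 m[M→φ3] = [0, 0, 0, 0]
r1 m[M→φ6] = [0, 0, 0, 0]
r1 m[R→φ3] = [0, 0, 0, 0]
r1 m[R→φ5] = [0, 0, 0, 0]
r1 m[D→φ0] = [0, 0, 0, 0]
r1 m[D→φ1] = [0, 0, 0, 0]
r1 m[D→φ2] = [0, 0, 0, 0]
r1 m[C→φ4] = [0, 0, 0, 0]
r2 m[φ0→B] = [0, 0, 3, 1]
r2 m[φ0→D] = [0, 0, 0, 2]
r2 m[φ1→H] = [0, 6, 4, 1]
r2 m[φ1→D] = [2, 0, 0, 0]
r2 m[φ2→M] = [0, 0, 1, 1]
r2 m[φ2→D] = [0, 1, 0, 8]
r2 m[φ3→M] = [1, 0, 4, 3]
r2 m[φ3→R] = [4, 0, 5, 2]
r2 m[φ4→H] = [2, 7, 6, 4]
r2 m[φ4→C] = [2, 4, 5, 5]
r2 m[φ5→R] = [8, 6, 0, 3]
r2 m[φ6→M] = [7, 9, 3, 1]
r2 m[B→φ0] = [0, 0, 0, 0]
r2 m[H→φ1] = [2, 7, 6, 4]
r2 m[H→φ4] = [0, 6, 4, 1]
r2 m[M→φ2] = [8, 9, 7, 4]
r2 m[M→φ3] = [7, 9, 4, 2]
r2 m[M→φ6] = [1, 0, 5, 4]
r2 m[R→φ3] = [8, 6, 0, 3]
r2 m[R→φ5] = [4, 0, 5, 2]
r2 m[D→φ0] = [2, 1, 0, 8]
r2 m[D→φ1] = [0, 1, 0, 10]
r2 m[D→φ2] = [2, 0, 0, 2]
r2 m[C→φ4] = [0, 0, 0, 0]
r3 m[φ0→B] = [1, 0, 4, 2]
r3 m[φ0→D] = [0, 0, 0, 2]
r3 m[φ1→H] = [0, 6, 4, 1]
r3 m[φ1→D] = [4, 2, 2, 2]
r3 m[φ2→M] = [2, 0, 1, 1]
r3 m[φ2→D] = [5, 8, 5, 12]
r3 m[φ3→M] = [5, 5, 8, 5]
r3 m[φ3→R] = [8, 8, 7, 5]
r3 m[φ4→H] = [2, 7, 6, 4]
r3 m[φ4→C] = [2, 5, 6, 6]
r3 m[φ5→R] = [8, 6, 0, 3]
r3 m[φ6→M] = [7, 9, 3, 1]
r3 m[B→φ0] = [0, 0, 0, 0]
r3 m[H→φ1] = [2, 7, 6, 4]
r3 m[H→φ4] = [0, 6, 4, 1]
r3 m[M→φ2] = [8, 9, 7, 4]
r3 m[M→φ3] = [7, 9, 4, 2]
r3 m[M→φ6] = [1, 0, 5, 4]
r3 m[R→φ3] = [8, 6, 0, 3]
r3 m[R→φ5] = [4, 0, 5, 2]
r3 m[D→φ0] = [2, 1, 0, 8]
r3 m[D→φ1] = [0, 1, 0, 10]
r3 m[D→φ2] = [2, 0, 0, 2]
r3 m[C→φ4] = [0, 0, 0, 0]
r4 m[φ0→B] = [1, 0, 4, 2]
r4 m[φ0→D] = [0, 0, 0, 2]
r4 m[φ1→H] = [0, 6, 4, 1]
r4 m[φ1→D] = [4, 2, 2, 2]
r4 m[φ2→M] = [2, 0, 1, 1]
r4 m[φ2→D] = [5, 8, 5, 12]
r4 m[φ3→M] = [5, 5, 8, 5]
r4 m[φ3→R] = [8, 8, 7, 5]
r4 m[φ4→H] = [2, 7, 6, 4]
r4 m[φ4→C] = [2, 5, 6, 6]
r4 m[φ5→R] = [8, 6, 0, 3]
r4 m[φ6→M] = [7, 9, 3, 1]
r4 m[B→φ0] = [0, 0, 0, 0]
r4 m[H→φ1] = [2, 7, 6, 4]
r4 m[H→φ4] = [0, 6, 4, 1]
r4 m[M→φ2] = [12, 14, 11, 6]
r4 m[M→φ3] = [9, 9, 4, 2]
r4 m[M→φ6] = [7, 5, 9, 6]
r4 m[R→φ3] = [8, 6, 0, 3]
r4 m[R→φ5] = [8, 8, 7, 5]
r4 m[D→φ0] = [9, 10, 7, 14]
r4 m[D→φ1] = [5, 8, 5, 14]
r4 m[D→φ2] = [4, 2, 2, 4]
r4 m[C→φ4] = [0, 0, 0, 0]
r5 m[φ0→B] = [10, 7, 11, 11]
r5 m[φ0→D] = [0, 0, 0, 2]
r5 m[φ1→H] = [5, 11, 9, 6]
r5 m[φ1→D] = [4, 2, 2, 2]
r5 m[φ2→M] = [4, 2, 3, 3]
r5 m[φ2→D] = [7, 12, 7, 14]
r5 m[φ3→M] = [5, 5, 8, 5]
r5 m[φ3→R] = [8, 8, 7, 5]
r5 m[φ4→H] = [2, 7, 6, 4]
r5 m[φ4→C] = [2, 5, 6, 6]
r5 m[φ5→R] = [8, 6, 0, 3]
r5 m[φ6→M] = [7, 9, 3, 1]
r5 m[B→φ0] = [0, 0, 0, 0]
r5 m[H→φ1] = [2, 7, 6, 4]
r5 m[H→φ4] = [0, 6, 4, 1]
r5 m[M→φ2] = [12, 14, 11, 6]
r5 m[M→φ3] = [9, 9, 4, 2]
r5 m[M→φ6] = [7, 5, 9, 6]
r5 m[R→φ3] = [8, 6, 0, 3]
r5 m[R→φ5] = [8, 8, 7, 5]
r5 m[D→φ0] = [9, 10, 7, 14]
r5 m[D→φ1] = [5, 8, 5, 14]
r5 m[D→φ2] = [4, 2, 2, 4]
r5 m[C→φ4] = [0, 0, 0, 0]
r6 m[φ0→B] = [10, 7, 11, 11]
r6 m[φ0→D] = [0, 0, 0, 2]
r6 m[φ1→H] = [5, 11, 9, 6]
r6 m[φ1→D] = [4, 2, 2, 2]
r6 m[φ2→M] = [4, 2, 3, 3]
r6 m[φ2→D] = [7, 12, 7, 14]
r6 m[φ3→M] = [5, 5, 8, 5]
r6 m[φ3→R] = [8, 8, 7, 5]
r6 m[φ4→H] = [2, 7, 6, 4]
r6 m[φ4→C] = [2, 5, 6, 6]
r6 m[φ5→R] = [8, 6, 0, 3]
r6 m[φ6→M] = [7, 9, 3, 1]
r6 m[B→φ0] = [0, 0, 0, 0]
r6 m[H→φ1] = [2, 7, 6, 4]
r6 m[H→φ4] = [5, 11, 9, 6]
r6 m[M→φ2] = [12, 14, 11, 6]
r6 m[M→φ3] = [11, 11, 6, 4]
r6 m[M→φ6] = [9, 7, 11, 8]
r6 m[R→φ3] = [8, 6, 0, 3]
r6 m[R→φ5] = [8, 8, 7, 5]
r6 m[D→φ0] = [11, 14, 9, 16]
r6 m[D→φ1] = [7, 12, 7, 16]
r6 m[D→φ2] = [4, 2, 2, 4]
r6 m[C→φ4] = [0, 0, 0, 0]
r7 m[φ0→B] = [14, 9, 13, 13]
r7 m[φ0→D] = [0, 0, 0, 2]
r7 m[φ1→H] = [7, 13, 11, 8]
r7 m[φ1→D] = [4, 2, 2, 2]
r7 m[φ2→M] = [4, 2, 3, 3]
r7 m[φ2→D] = [7, 12, 7, 14]
r7 m[φ3→M] = [5, 5, 8, 5]
r7 m[φ3→R] = [10, 10, 9, 7]
r7 m[φ4→H] = [2, 7, 6, 4]
r7 m[φ4→C] = [7, 10, 11, 11]
r7 m[φ5→R] = [8, 6, 0, 3]
r7 m[φ6→M] = [7, 9, 3, 1]
r7 m[B→φ0] = [0, 0, 0, 0]
r7 m[H→φ1] = [2, 7, 6, 4]
r7 m[H→φ4] = [5, 11, 9, 6]
r7 m[M→φ2] = [12, 14, 11, 6]
r7 m[M→φ3] = [11, 11, 6, 4]
r7 m[M→φ6] = [9, 7, 11, 8]
r7 m[R→φ3] = [8, 6, 0, 3]
r7 m[R→φ5] = [8, 8, 7, 5]
r7 m[D→φ0] = [11, 14, 9, 16]
r7 m[D→φ1] = [7, 12, 7, 16]
r7 m[D→φ2] = [4, 2, 2, 4]
r7 m[C→φ4] = [0, 0, 0, 0]
r8 m[φ0→B] = [14, 9, 13, 13]
r8 m[φ0→D] = [0, 0, 0, 2]
r8 m[φ1→H] = [7, 13, 11, 8]
r8 m[φ1→D] = [4, 2, 2, 2]
r8 m[φ2→M] = [4, 2, 3, 3]
r8 m[φ2→D] = [7, 12, 7, 14]
r8 m[φ3→M] = [5, 5, 8, 5]
r8 m[φ3→R] = [10, 10, 9, 7]
r8 m[φ4→H] = [2, 7, 6, 4]
r8 m[φ4→C] = [7, 10, 11, 11]
r8 m[φ5→R] = [8, 6, 0, 3]
r8 m[φ6→M] = [7, 9, 3, 1]
r8 m[B→φ0] = [0, 0, 0, 0]
r8 m[H→φ1] = [2, 7, 6, 4]
r8 m[H→φ4] = [7, 13, 11, 8]
r8 m[M→φ2] = [12, 14, 11, 6]
r8 m[M→φ3] = [11, 11, 6, 4]
r8 m[M→φ6] = [9, 7, 11, 8]
r8 m[R→φ3] = [8, 6, 0, 3]
r8 m[R→φ5] = [10, 10, 9, 7]
r8 m[D→φ0] = [11, 14, 9, 16]
r8 m[D→φ1] = [7, 12, 7, 16]
r8 m[D→φ2] = [4, 2, 2, 4]
r8 m[C→φ4] = [0, 0, 0, 0]
r9 m[φ0→B] = [14, 9, 13, 13]
r9 m[φ0→D] = [0, 0, 0, 2]
r9 m[φ1→H] = [7, 13, 11, 8]
r9 m[φ1→D] = [4, 2, 2, 2]
r9 m[φ2→M] = [4, 2, 3, 3]
r9 m[φ2→D] = [7, 12, 7, 14]
r9 m[φ3→M] = [5, 5, 8, 5]
r9 m[φ3→R] = [10, 10, 9, 7]
r9 m[φ4→H] = [2, 7, 6, 4]
r9 m[φ4→C] = [9, 12, 13, 13]
r9 m[φ5→R] = [8, 6, 0, 3]
r9 m[φ6→M] = [7, 9, 3, 1]
r9 m[B→φ0] = [0, 0, 0, 0]
r9 m[H→φ1] = [2, 7, 6, 4]
r9 m[H→φ4] = [7, 13, 11, 8]
r9 m[M→φ2] = [12, 14, 11, 6]
r9 m[M→φ3] = [11, 11, 6, 4]
r9 m[M→φ6] = [9, 7, 11, 8]
r9 m[R→φ3] = [8, 6, 0, 3]
r9 m[R→φ5] = [10, 10, 9, 7]
r9 m[D→φ0] = [11, 14, 9, 16]
r9 m[D→φ1] = [7, 12, 7, 16]
r9 m[D→φ2] = [4, 2, 2, 4]
r9 m[C→φ4] = [0, 0, 0, 0]
r10 m[φ0→B] = [14, 9, 13, 13]
r10 m[φ0→D] = [0, 0, 0, 2]
r10 m[φ1→H] = [7, 13, 11, 8]
r10 m[φ1→D] = [4, 2, 2, 2]
r10 m[φ2→M] = [4, 2, 3, 3]
r10 m[φ2→D] = [7, 12, 7, 14]
r10 m[φ3→M] = [5, 5, 8, 5]
r10 m[φ3→R] = [10, 10, 9, 7]
r10 m[φ4→H] = [2, 7, 6, 4]
r10 m[φ4→C] = [9, 12, 13, 13]
r10 m[φ5→R] = [8, 6, 0, 3]
r10 m[φ6→M] = [7, 9, 3, 1]
r10 m[B→φ0] = [0, 0, 0, 0]
r10 m[H→φ1] = [2, 7, 6, 4]
r10 m[H→φ4] = [7, 13, 11, 8]
r10 m[M→φ2] = [12, 14, 11, 6]
r10 m[M→φ3] = [11, 11, 6, 4]
r10 m[M→φ6] = [9, 7, 11, 8]
r10 m[R→φ3] = [8, 6, 0, 3]
r10 m[R→φ5] = [10, 10, 9, 7]
r10 m[D→φ0] = [11, 14, 9, 16]
r10 m[D→φ1] = [7, 12, 7, 16]
r10 m[D→φ2] = [4, 2, 2, 4]
r10 m[C→φ4] = [0, 0, 0, 0]
fixed point reached at round 10
b[B] = ⊗ incoming = [14, 9, 13, 13]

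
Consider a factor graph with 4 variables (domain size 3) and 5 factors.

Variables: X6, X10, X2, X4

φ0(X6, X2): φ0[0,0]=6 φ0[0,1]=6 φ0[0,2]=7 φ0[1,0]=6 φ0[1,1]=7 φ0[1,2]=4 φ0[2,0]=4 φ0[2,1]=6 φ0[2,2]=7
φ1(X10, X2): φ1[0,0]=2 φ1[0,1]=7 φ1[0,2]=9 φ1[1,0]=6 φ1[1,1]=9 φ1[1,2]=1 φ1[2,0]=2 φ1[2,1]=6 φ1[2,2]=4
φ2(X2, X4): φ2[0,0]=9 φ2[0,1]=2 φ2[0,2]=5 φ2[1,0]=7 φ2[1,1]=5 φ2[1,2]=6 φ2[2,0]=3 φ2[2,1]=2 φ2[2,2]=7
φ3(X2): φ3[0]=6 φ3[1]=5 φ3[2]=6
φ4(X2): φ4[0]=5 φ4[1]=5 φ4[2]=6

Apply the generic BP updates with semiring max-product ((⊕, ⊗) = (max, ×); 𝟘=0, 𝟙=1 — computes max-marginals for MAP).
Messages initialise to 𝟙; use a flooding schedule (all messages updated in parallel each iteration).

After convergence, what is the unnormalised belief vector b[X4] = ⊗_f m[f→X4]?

b[X4] = [11025, 7875, 15876]

init: all messages = 𝟙 over 3 values
r1 m[φ0→X6] = [7, 7, 7]
r1 m[φ0→X2] = [6, 7, 7]
r1 m[φ1→X10] = [9, 9, 6]
r1 m[φ1→X2] = [6, 9, 9]
r1 m[φ2→X2] = [9, 7, 7]
r1 m[φ2→X4] = [9, 5, 7]
r1 m[φ3→X2] = [6, 5, 6]
r1 m[φ4→X2] = [5, 5, 6]
r1 m[X6→φ0] = [1, 1, 1]
r1 m[X10→φ1] = [1, 1, 1]
r1 m[X2→φ0] = [1, 1, 1]
r1 m[X2→φ1] = [1, 1, 1]
r1 m[X2→φ2] = [1, 1, 1]
r1 m[X2→φ3] = [1, 1, 1]
r1 m[X2→φ4] = [1, 1, 1]
r1 m[X4→φ2] = [1, 1, 1]
r2 m[φ0→X6] = [7, 7, 7]
r2 m[φ0→X2] = [6, 7, 7]
r2 m[φ1→X10] = [9, 9, 6]
r2 m[φ1→X2] = [6, 9, 9]
r2 m[φ2→X2] = [9, 7, 7]
r2 m[φ2→X4] = [9, 5, 7]
r2 m[φ3→X2] = [6, 5, 6]
r2 m[φ4→X2] = [5, 5, 6]
r2 m[X6→φ0] = [1, 1, 1]
r2 m[X10→φ1] = [1, 1, 1]
r2 m[X2→φ0] = [1620, 1575, 2268]
r2 m[X2→φ1] = [1620, 1225, 1764]
r2 m[X2→φ2] = [1080, 1575, 2268]
r2 m[X2→φ3] = [1620, 2205, 2646]
r2 m[X2→φ4] = [1944, 2205, 2646]
r2 m[X4→φ2] = [1, 1, 1]
r3 m[φ0→X6] = [15876, 11025, 15876]
r3 m[φ0→X2] = [6, 7, 7]
r3 m[φ1→X10] = [15876, 11025, 7350]
r3 m[φ1→X2] = [6, 9, 9]
r3 m[φ2→X2] = [9, 7, 7]
r3 m[φ2→X4] = [11025, 7875, 15876]
r3 m[φ3→X2] = [6, 5, 6]
r3 m[φ4→X2] = [5, 5, 6]
r3 m[X6→φ0] = [1, 1, 1]
r3 m[X10→φ1] = [1, 1, 1]
r3 m[X2→φ0] = [1620, 1575, 2268]
r3 m[X2→φ1] = [1620, 1225, 1764]
r3 m[X2→φ2] = [1080, 1575, 2268]
r3 m[X2→φ3] = [1620, 2205, 2646]
r3 m[X2→φ4] = [1944, 2205, 2646]
r3 m[X4→φ2] = [1, 1, 1]
r4 m[φ0→X6] = [15876, 11025, 15876]
r4 m[φ0→X2] = [6, 7, 7]
r4 m[φ1→X10] = [15876, 11025, 7350]
r4 m[φ1→X2] = [6, 9, 9]
r4 m[φ2→X2] = [9, 7, 7]
r4 m[φ2→X4] = [11025, 7875, 15876]
r4 m[φ3→X2] = [6, 5, 6]
r4 m[φ4→X2] = [5, 5, 6]
r4 m[X6→φ0] = [1, 1, 1]
r4 m[X10→φ1] = [1, 1, 1]
r4 m[X2→φ0] = [1620, 1575, 2268]
r4 m[X2→φ1] = [1620, 1225, 1764]
r4 m[X2→φ2] = [1080, 1575, 2268]
r4 m[X2→φ3] = [1620, 2205, 2646]
r4 m[X2→φ4] = [1944, 2205, 2646]
r4 m[X4→φ2] = [1, 1, 1]
fixed point reached at round 4
b[X4] = ⊗ incoming = [11025, 7875, 15876]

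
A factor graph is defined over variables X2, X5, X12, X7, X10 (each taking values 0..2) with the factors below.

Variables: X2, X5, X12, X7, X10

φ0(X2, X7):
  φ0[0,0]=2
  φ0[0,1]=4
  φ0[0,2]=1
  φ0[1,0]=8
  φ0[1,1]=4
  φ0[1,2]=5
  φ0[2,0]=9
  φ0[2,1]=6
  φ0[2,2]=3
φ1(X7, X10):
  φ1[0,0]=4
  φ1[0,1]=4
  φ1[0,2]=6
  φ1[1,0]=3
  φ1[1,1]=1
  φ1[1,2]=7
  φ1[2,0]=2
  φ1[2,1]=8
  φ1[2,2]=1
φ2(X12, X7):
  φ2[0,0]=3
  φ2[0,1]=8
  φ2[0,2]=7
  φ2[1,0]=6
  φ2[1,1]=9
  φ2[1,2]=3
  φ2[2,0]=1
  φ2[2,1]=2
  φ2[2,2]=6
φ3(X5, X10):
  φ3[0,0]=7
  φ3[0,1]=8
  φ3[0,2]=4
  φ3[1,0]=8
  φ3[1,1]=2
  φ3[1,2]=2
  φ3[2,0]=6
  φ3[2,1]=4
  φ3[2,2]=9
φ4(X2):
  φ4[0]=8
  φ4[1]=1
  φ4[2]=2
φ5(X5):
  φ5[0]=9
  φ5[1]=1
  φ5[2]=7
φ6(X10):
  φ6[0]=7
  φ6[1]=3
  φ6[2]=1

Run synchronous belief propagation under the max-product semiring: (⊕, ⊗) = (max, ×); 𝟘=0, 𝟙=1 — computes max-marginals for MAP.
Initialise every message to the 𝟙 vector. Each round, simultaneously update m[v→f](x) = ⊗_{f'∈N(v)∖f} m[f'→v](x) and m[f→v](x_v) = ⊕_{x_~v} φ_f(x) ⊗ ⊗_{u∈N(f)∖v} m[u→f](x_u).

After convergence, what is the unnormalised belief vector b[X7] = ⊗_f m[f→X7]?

init: all messages = 𝟙 over 3 values
r1 m[φ0→X2] = [4, 8, 9]
r1 m[φ0→X7] = [9, 6, 5]
r1 m[φ1→X7] = [6, 7, 8]
r1 m[φ1→X10] = [4, 8, 7]
r1 m[φ2→X12] = [8, 9, 6]
r1 m[φ2→X7] = [6, 9, 7]
r1 m[φ3→X5] = [8, 8, 9]
r1 m[φ3→X10] = [8, 8, 9]
r1 m[φ4→X2] = [8, 1, 2]
r1 m[φ5→X5] = [9, 1, 7]
r1 m[φ6→X10] = [7, 3, 1]
r1 m[X2→φ0] = [1, 1, 1]
r1 m[X2→φ4] = [1, 1, 1]
r1 m[X5→φ3] = [1, 1, 1]
r1 m[X5→φ5] = [1, 1, 1]
r1 m[X12→φ2] = [1, 1, 1]
r1 m[X7→φ0] = [1, 1, 1]
r1 m[X7→φ1] = [1, 1, 1]
r1 m[X7→φ2] = [1, 1, 1]
r1 m[X10→φ1] = [1, 1, 1]
r1 m[X10→φ3] = [1, 1, 1]
r1 m[X10→φ6] = [1, 1, 1]
r2 m[φ0→X2] = [4, 8, 9]
r2 m[φ0→X7] = [9, 6, 5]
r2 m[φ1→X7] = [6, 7, 8]
r2 m[φ1→X10] = [4, 8, 7]
r2 m[φ2→X12] = [8, 9, 6]
r2 m[φ2→X7] = [6, 9, 7]
r2 m[φ3→X5] = [8, 8, 9]
r2 m[φ3→X10] = [8, 8, 9]
r2 m[φ4→X2] = [8, 1, 2]
r2 m[φ5→X5] = [9, 1, 7]
r2 m[φ6→X10] = [7, 3, 1]
r2 m[X2→φ0] = [8, 1, 2]
r2 m[X2→φ4] = [4, 8, 9]
r2 m[X5→φ3] = [9, 1, 7]
r2 m[X5→φ5] = [8, 8, 9]
r2 m[X12→φ2] = [1, 1, 1]
r2 m[X7→φ0] = [36, 63, 56]
r2 m[X7→φ1] = [54, 54, 35]
r2 m[X7→φ2] = [54, 42, 40]
r2 m[X10→φ1] = [56, 24, 9]
r2 m[X10→φ3] = [28, 24, 7]
r2 m[X10→φ6] = [32, 64, 63]
r3 m[φ0→X2] = [252, 288, 378]
r3 m[φ0→X7] = [18, 32, 8]
r3 m[φ1→X7] = [224, 168, 192]
r3 m[φ1→X10] = [216, 280, 378]
r3 m[φ2→X12] = [336, 378, 240]
r3 m[φ2→X7] = [6, 9, 7]
r3 m[φ3→X5] = [196, 224, 168]
r3 m[φ3→X10] = [63, 72, 63]
r3 m[φ4→X2] = [8, 1, 2]
r3 m[φ5→X5] = [9, 1, 7]
r3 m[φ6→X10] = [7, 3, 1]
r3 m[X2→φ0] = [8, 1, 2]
r3 m[X2→φ4] = [4, 8, 9]
r3 m[X5→φ3] = [9, 1, 7]
r3 m[X5→φ5] = [8, 8, 9]
r3 m[X12→φ2] = [1, 1, 1]
r3 m[X7→φ0] = [36, 63, 56]
r3 m[X7→φ1] = [54, 54, 35]
r3 m[X7→φ2] = [54, 42, 40]
r3 m[X10→φ1] = [56, 24, 9]
r3 m[X10→φ3] = [28, 24, 7]
r3 m[X10→φ6] = [32, 64, 63]
r4 m[φ0→X2] = [252, 288, 378]
r4 m[φ0→X7] = [18, 32, 8]
r4 m[φ1→X7] = [224, 168, 192]
r4 m[φ1→X10] = [216, 280, 378]
r4 m[φ2→X12] = [336, 378, 240]
r4 m[φ2→X7] = [6, 9, 7]
r4 m[φ3→X5] = [196, 224, 168]
r4 m[φ3→X10] = [63, 72, 63]
r4 m[φ4→X2] = [8, 1, 2]
r4 m[φ5→X5] = [9, 1, 7]
r4 m[φ6→X10] = [7, 3, 1]
r4 m[X2→φ0] = [8, 1, 2]
r4 m[X2→φ4] = [252, 288, 378]
r4 m[X5→φ3] = [9, 1, 7]
r4 m[X5→φ5] = [196, 224, 168]
r4 m[X12→φ2] = [1, 1, 1]
r4 m[X7→φ0] = [1344, 1512, 1344]
r4 m[X7→φ1] = [108, 288, 56]
r4 m[X7→φ2] = [4032, 5376, 1536]
r4 m[X10→φ1] = [441, 216, 63]
r4 m[X10→φ3] = [1512, 840, 378]
r4 m[X10→φ6] = [13608, 20160, 23814]
r5 m[φ0→X2] = [6048, 10752, 12096]
r5 m[φ0→X7] = [18, 32, 8]
r5 m[φ1→X7] = [1764, 1323, 1728]
r5 m[φ1→X10] = [864, 448, 2016]
r5 m[φ2→X12] = [43008, 48384, 10752]
r5 m[φ2→X7] = [6, 9, 7]
r5 m[φ3→X5] = [10584, 12096, 9072]
r5 m[φ3→X10] = [63, 72, 63]
r5 m[φ4→X2] = [8, 1, 2]
r5 m[φ5→X5] = [9, 1, 7]
r5 m[φ6→X10] = [7, 3, 1]
r5 m[X2→φ0] = [8, 1, 2]
r5 m[X2→φ4] = [252, 288, 378]
r5 m[X5→φ3] = [9, 1, 7]
r5 m[X5→φ5] = [196, 224, 168]
r5 m[X12→φ2] = [1, 1, 1]
r5 m[X7→φ0] = [1344, 1512, 1344]
r5 m[X7→φ1] = [108, 288, 56]
r5 m[X7→φ2] = [4032, 5376, 1536]
r5 m[X10→φ1] = [441, 216, 63]
r5 m[X10→φ3] = [1512, 840, 378]
r5 m[X10→φ6] = [13608, 20160, 23814]
r6 m[φ0→X2] = [6048, 10752, 12096]
r6 m[φ0→X7] = [18, 32, 8]
r6 m[φ1→X7] = [1764, 1323, 1728]
r6 m[φ1→X10] = [864, 448, 2016]
r6 m[φ2→X12] = [43008, 48384, 10752]
r6 m[φ2→X7] = [6, 9, 7]
r6 m[φ3→X5] = [10584, 12096, 9072]
r6 m[φ3→X10] = [63, 72, 63]
r6 m[φ4→X2] = [8, 1, 2]
r6 m[φ5→X5] = [9, 1, 7]
r6 m[φ6→X10] = [7, 3, 1]
r6 m[X2→φ0] = [8, 1, 2]
r6 m[X2→φ4] = [6048, 10752, 12096]
r6 m[X5→φ3] = [9, 1, 7]
r6 m[X5→φ5] = [10584, 12096, 9072]
r6 m[X12→φ2] = [1, 1, 1]
r6 m[X7→φ0] = [10584, 11907, 12096]
r6 m[X7→φ1] = [108, 288, 56]
r6 m[X7→φ2] = [31752, 42336, 13824]
r6 m[X10→φ1] = [441, 216, 63]
r6 m[X10→φ3] = [6048, 1344, 2016]
r6 m[X10→φ6] = [54432, 32256, 127008]
r7 m[φ0→X2] = [47628, 84672, 95256]
r7 m[φ0→X7] = [18, 32, 8]
r7 m[φ1→X7] = [1764, 1323, 1728]
r7 m[φ1→X10] = [864, 448, 2016]
r7 m[φ2→X12] = [338688, 381024, 84672]
r7 m[φ2→X7] = [6, 9, 7]
r7 m[φ3→X5] = [42336, 48384, 36288]
r7 m[φ3→X10] = [63, 72, 63]
r7 m[φ4→X2] = [8, 1, 2]
r7 m[φ5→X5] = [9, 1, 7]
r7 m[φ6→X10] = [7, 3, 1]
r7 m[X2→φ0] = [8, 1, 2]
r7 m[X2→φ4] = [6048, 10752, 12096]
r7 m[X5→φ3] = [9, 1, 7]
r7 m[X5→φ5] = [10584, 12096, 9072]
r7 m[X12→φ2] = [1, 1, 1]
r7 m[X7→φ0] = [10584, 11907, 12096]
r7 m[X7→φ1] = [108, 288, 56]
r7 m[X7→φ2] = [31752, 42336, 13824]
r7 m[X10→φ1] = [441, 216, 63]
r7 m[X10→φ3] = [6048, 1344, 2016]
r7 m[X10→φ6] = [54432, 32256, 127008]
r8 m[φ0→X2] = [47628, 84672, 95256]
r8 m[φ0→X7] = [18, 32, 8]
r8 m[φ1→X7] = [1764, 1323, 1728]
r8 m[φ1→X10] = [864, 448, 2016]
r8 m[φ2→X12] = [338688, 381024, 84672]
r8 m[φ2→X7] = [6, 9, 7]
r8 m[φ3→X5] = [42336, 48384, 36288]
r8 m[φ3→X10] = [63, 72, 63]
r8 m[φ4→X2] = [8, 1, 2]
r8 m[φ5→X5] = [9, 1, 7]
r8 m[φ6→X10] = [7, 3, 1]
r8 m[X2→φ0] = [8, 1, 2]
r8 m[X2→φ4] = [47628, 84672, 95256]
r8 m[X5→φ3] = [9, 1, 7]
r8 m[X5→φ5] = [42336, 48384, 36288]
r8 m[X12→φ2] = [1, 1, 1]
r8 m[X7→φ0] = [10584, 11907, 12096]
r8 m[X7→φ1] = [108, 288, 56]
r8 m[X7→φ2] = [31752, 42336, 13824]
r8 m[X10→φ1] = [441, 216, 63]
r8 m[X10→φ3] = [6048, 1344, 2016]
r8 m[X10→φ6] = [54432, 32256, 127008]
r9 m[φ0→X2] = [47628, 84672, 95256]
r9 m[φ0→X7] = [18, 32, 8]
r9 m[φ1→X7] = [1764, 1323, 1728]
r9 m[φ1→X10] = [864, 448, 2016]
r9 m[φ2→X12] = [338688, 381024, 84672]
r9 m[φ2→X7] = [6, 9, 7]
r9 m[φ3→X5] = [42336, 48384, 36288]
r9 m[φ3→X10] = [63, 72, 63]
r9 m[φ4→X2] = [8, 1, 2]
r9 m[φ5→X5] = [9, 1, 7]
r9 m[φ6→X10] = [7, 3, 1]
r9 m[X2→φ0] = [8, 1, 2]
r9 m[X2→φ4] = [47628, 84672, 95256]
r9 m[X5→φ3] = [9, 1, 7]
r9 m[X5→φ5] = [42336, 48384, 36288]
r9 m[X12→φ2] = [1, 1, 1]
r9 m[X7→φ0] = [10584, 11907, 12096]
r9 m[X7→φ1] = [108, 288, 56]
r9 m[X7→φ2] = [31752, 42336, 13824]
r9 m[X10→φ1] = [441, 216, 63]
r9 m[X10→φ3] = [6048, 1344, 2016]
r9 m[X10→φ6] = [54432, 32256, 127008]
fixed point reached at round 9
b[X7] = ⊗ incoming = [190512, 381024, 96768]

b[X7] = [190512, 381024, 96768]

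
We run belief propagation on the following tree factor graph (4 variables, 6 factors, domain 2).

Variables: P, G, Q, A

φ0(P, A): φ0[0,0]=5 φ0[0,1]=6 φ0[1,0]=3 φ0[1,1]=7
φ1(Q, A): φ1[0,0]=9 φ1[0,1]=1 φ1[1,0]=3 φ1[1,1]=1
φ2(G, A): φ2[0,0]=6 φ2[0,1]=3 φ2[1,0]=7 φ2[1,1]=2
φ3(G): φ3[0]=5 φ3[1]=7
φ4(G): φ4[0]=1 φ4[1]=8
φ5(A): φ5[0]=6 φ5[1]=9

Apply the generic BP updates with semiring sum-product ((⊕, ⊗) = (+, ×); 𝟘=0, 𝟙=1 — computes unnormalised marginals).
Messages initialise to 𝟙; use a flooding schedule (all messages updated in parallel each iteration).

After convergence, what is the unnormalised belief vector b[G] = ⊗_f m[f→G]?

b[G] = [20790, 252000]

init: all messages = 𝟙 over 2 values
r1 m[φ0→P] = [11, 10]
r1 m[φ0→A] = [8, 13]
r1 m[φ1→Q] = [10, 4]
r1 m[φ1→A] = [12, 2]
r1 m[φ2→G] = [9, 9]
r1 m[φ2→A] = [13, 5]
r1 m[φ3→G] = [5, 7]
r1 m[φ4→G] = [1, 8]
r1 m[φ5→A] = [6, 9]
r1 m[P→φ0] = [1, 1]
r1 m[G→φ2] = [1, 1]
r1 m[G→φ3] = [1, 1]
r1 m[G→φ4] = [1, 1]
r1 m[Q→φ1] = [1, 1]
r1 m[A→φ0] = [1, 1]
r1 m[A→φ1] = [1, 1]
r1 m[A→φ2] = [1, 1]
r1 m[A→φ5] = [1, 1]
r2 m[φ0→P] = [11, 10]
r2 m[φ0→A] = [8, 13]
r2 m[φ1→Q] = [10, 4]
r2 m[φ1→A] = [12, 2]
r2 m[φ2→G] = [9, 9]
r2 m[φ2→A] = [13, 5]
r2 m[φ3→G] = [5, 7]
r2 m[φ4→G] = [1, 8]
r2 m[φ5→A] = [6, 9]
r2 m[P→φ0] = [1, 1]
r2 m[G→φ2] = [5, 56]
r2 m[G→φ3] = [9, 72]
r2 m[G→φ4] = [45, 63]
r2 m[Q→φ1] = [1, 1]
r2 m[A→φ0] = [936, 90]
r2 m[A→φ1] = [624, 585]
r2 m[A→φ2] = [576, 234]
r2 m[A→φ5] = [1248, 130]
r3 m[φ0→P] = [5220, 3438]
r3 m[φ0→A] = [8, 13]
r3 m[φ1→Q] = [6201, 2457]
r3 m[φ1→A] = [12, 2]
r3 m[φ2→G] = [4158, 4500]
r3 m[φ2→A] = [422, 127]
r3 m[φ3→G] = [5, 7]
r3 m[φ4→G] = [1, 8]
r3 m[φ5→A] = [6, 9]
r3 m[P→φ0] = [1, 1]
r3 m[G→φ2] = [5, 56]
r3 m[G→φ3] = [9, 72]
r3 m[G→φ4] = [45, 63]
r3 m[Q→φ1] = [1, 1]
r3 m[A→φ0] = [936, 90]
r3 m[A→φ1] = [624, 585]
r3 m[A→φ2] = [576, 234]
r3 m[A→φ5] = [1248, 130]
r4 m[φ0→P] = [5220, 3438]
r4 m[φ0→A] = [8, 13]
r4 m[φ1→Q] = [6201, 2457]
r4 m[φ1→A] = [12, 2]
r4 m[φ2→G] = [4158, 4500]
r4 m[φ2→A] = [422, 127]
r4 m[φ3→G] = [5, 7]
r4 m[φ4→G] = [1, 8]
r4 m[φ5→A] = [6, 9]
r4 m[P→φ0] = [1, 1]
r4 m[G→φ2] = [5, 56]
r4 m[G→φ3] = [4158, 36000]
r4 m[G→φ4] = [20790, 31500]
r4 m[Q→φ1] = [1, 1]
r4 m[A→φ0] = [30384, 2286]
r4 m[A→φ1] = [20256, 14859]
r4 m[A→φ2] = [576, 234]
r4 m[A→φ5] = [40512, 3302]
r5 m[φ0→P] = [165636, 107154]
r5 m[φ0→A] = [8, 13]
r5 m[φ1→Q] = [197163, 75627]
r5 m[φ1→A] = [12, 2]
r5 m[φ2→G] = [4158, 4500]
r5 m[φ2→A] = [422, 127]
r5 m[φ3→G] = [5, 7]
r5 m[φ4→G] = [1, 8]
r5 m[φ5→A] = [6, 9]
r5 m[P→φ0] = [1, 1]
r5 m[G→φ2] = [5, 56]
r5 m[G→φ3] = [4158, 36000]
r5 m[G→φ4] = [20790, 31500]
r5 m[Q→φ1] = [1, 1]
r5 m[A→φ0] = [30384, 2286]
r5 m[A→φ1] = [20256, 14859]
r5 m[A→φ2] = [576, 234]
r5 m[A→φ5] = [40512, 3302]
r6 m[φ0→P] = [165636, 107154]
r6 m[φ0→A] = [8, 13]
r6 m[φ1→Q] = [197163, 75627]
r6 m[φ1→A] = [12, 2]
r6 m[φ2→G] = [4158, 4500]
r6 m[φ2→A] = [422, 127]
r6 m[φ3→G] = [5, 7]
r6 m[φ4→G] = [1, 8]
r6 m[φ5→A] = [6, 9]
r6 m[P→φ0] = [1, 1]
r6 m[G→φ2] = [5, 56]
r6 m[G→φ3] = [4158, 36000]
r6 m[G→φ4] = [20790, 31500]
r6 m[Q→φ1] = [1, 1]
r6 m[A→φ0] = [30384, 2286]
r6 m[A→φ1] = [20256, 14859]
r6 m[A→φ2] = [576, 234]
r6 m[A→φ5] = [40512, 3302]
fixed point reached at round 6
b[G] = ⊗ incoming = [20790, 252000]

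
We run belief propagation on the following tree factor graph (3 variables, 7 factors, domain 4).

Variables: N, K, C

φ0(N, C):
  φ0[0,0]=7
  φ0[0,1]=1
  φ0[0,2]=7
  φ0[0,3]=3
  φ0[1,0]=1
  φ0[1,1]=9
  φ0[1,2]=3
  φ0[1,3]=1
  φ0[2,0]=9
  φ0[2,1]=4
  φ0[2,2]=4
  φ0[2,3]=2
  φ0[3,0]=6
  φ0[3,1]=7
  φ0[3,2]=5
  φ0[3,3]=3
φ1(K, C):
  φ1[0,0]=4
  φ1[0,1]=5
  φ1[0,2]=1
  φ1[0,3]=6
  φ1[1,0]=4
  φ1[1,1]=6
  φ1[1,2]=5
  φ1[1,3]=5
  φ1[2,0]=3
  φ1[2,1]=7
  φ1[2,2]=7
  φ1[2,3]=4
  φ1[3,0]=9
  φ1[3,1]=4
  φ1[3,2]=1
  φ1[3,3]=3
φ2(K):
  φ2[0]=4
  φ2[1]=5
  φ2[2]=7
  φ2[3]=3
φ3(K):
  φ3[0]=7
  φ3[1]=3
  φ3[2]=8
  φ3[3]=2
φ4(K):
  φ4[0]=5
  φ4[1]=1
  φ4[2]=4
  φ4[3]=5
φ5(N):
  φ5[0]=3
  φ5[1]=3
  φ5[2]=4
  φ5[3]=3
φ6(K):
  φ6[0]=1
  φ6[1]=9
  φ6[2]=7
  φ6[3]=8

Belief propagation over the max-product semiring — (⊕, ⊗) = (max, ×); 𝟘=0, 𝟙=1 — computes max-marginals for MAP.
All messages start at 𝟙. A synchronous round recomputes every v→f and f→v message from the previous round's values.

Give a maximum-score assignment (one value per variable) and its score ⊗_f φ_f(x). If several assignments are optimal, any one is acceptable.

assignment: (N=1, K=2, C=1); score = 296352

init: all messages = 𝟙 over 4 values
r1 m[φ0→N] = [7, 9, 9, 7]
r1 m[φ0→C] = [9, 9, 7, 3]
r1 m[φ1→K] = [6, 6, 7, 9]
r1 m[φ1→C] = [9, 7, 7, 6]
r1 m[φ2→K] = [4, 5, 7, 3]
r1 m[φ3→K] = [7, 3, 8, 2]
r1 m[φ4→K] = [5, 1, 4, 5]
r1 m[φ5→N] = [3, 3, 4, 3]
r1 m[φ6→K] = [1, 9, 7, 8]
r1 m[N→φ0] = [1, 1, 1, 1]
r1 m[N→φ5] = [1, 1, 1, 1]
r1 m[K→φ1] = [1, 1, 1, 1]
r1 m[K→φ2] = [1, 1, 1, 1]
r1 m[K→φ3] = [1, 1, 1, 1]
r1 m[K→φ4] = [1, 1, 1, 1]
r1 m[K→φ6] = [1, 1, 1, 1]
r1 m[C→φ0] = [1, 1, 1, 1]
r1 m[C→φ1] = [1, 1, 1, 1]
r2 m[φ0→N] = [7, 9, 9, 7]
r2 m[φ0→C] = [9, 9, 7, 3]
r2 m[φ1→K] = [6, 6, 7, 9]
r2 m[φ1→C] = [9, 7, 7, 6]
r2 m[φ2→K] = [4, 5, 7, 3]
r2 m[φ3→K] = [7, 3, 8, 2]
r2 m[φ4→K] = [5, 1, 4, 5]
r2 m[φ5→N] = [3, 3, 4, 3]
r2 m[φ6→K] = [1, 9, 7, 8]
r2 m[N→φ0] = [3, 3, 4, 3]
r2 m[N→φ5] = [7, 9, 9, 7]
r2 m[K→φ1] = [140, 135, 1568, 240]
r2 m[K→φ2] = [210, 162, 1568, 720]
r2 m[K→φ3] = [120, 270, 1372, 1080]
r2 m[K→φ4] = [168, 810, 2744, 432]
r2 m[K→φ6] = [840, 90, 1568, 270]
r2 m[C→φ0] = [9, 7, 7, 6]
r2 m[C→φ1] = [9, 9, 7, 3]
r3 m[φ0→N] = [63, 63, 81, 54]
r3 m[φ0→C] = [36, 27, 21, 9]
r3 m[φ1→K] = [45, 54, 63, 81]
r3 m[φ1→C] = [4704, 10976, 10976, 6272]
r3 m[φ2→K] = [4, 5, 7, 3]
r3 m[φ3→K] = [7, 3, 8, 2]
r3 m[φ4→K] = [5, 1, 4, 5]
r3 m[φ5→N] = [3, 3, 4, 3]
r3 m[φ6→K] = [1, 9, 7, 8]
r3 m[N→φ0] = [3, 3, 4, 3]
r3 m[N→φ5] = [7, 9, 9, 7]
r3 m[K→φ1] = [140, 135, 1568, 240]
r3 m[K→φ2] = [210, 162, 1568, 720]
r3 m[K→φ3] = [120, 270, 1372, 1080]
r3 m[K→φ4] = [168, 810, 2744, 432]
r3 m[K→φ6] = [840, 90, 1568, 270]
r3 m[C→φ0] = [9, 7, 7, 6]
r3 m[C→φ1] = [9, 9, 7, 3]
r4 m[φ0→N] = [63, 63, 81, 54]
r4 m[φ0→C] = [36, 27, 21, 9]
r4 m[φ1→K] = [45, 54, 63, 81]
r4 m[φ1→C] = [4704, 10976, 10976, 6272]
r4 m[φ2→K] = [4, 5, 7, 3]
r4 m[φ3→K] = [7, 3, 8, 2]
r4 m[φ4→K] = [5, 1, 4, 5]
r4 m[φ5→N] = [3, 3, 4, 3]
r4 m[φ6→K] = [1, 9, 7, 8]
r4 m[N→φ0] = [3, 3, 4, 3]
r4 m[N→φ5] = [63, 63, 81, 54]
r4 m[K→φ1] = [140, 135, 1568, 240]
r4 m[K→φ2] = [1575, 1458, 14112, 6480]
r4 m[K→φ3] = [900, 2430, 12348, 9720]
r4 m[K→φ4] = [1260, 7290, 24696, 3888]
r4 m[K→φ6] = [6300, 810, 14112, 2430]
r4 m[C→φ0] = [4704, 10976, 10976, 6272]
r4 m[C→φ1] = [36, 27, 21, 9]
r5 m[φ0→N] = [76832, 98784, 43904, 76832]
r5 m[φ0→C] = [36, 27, 21, 9]
r5 m[φ1→K] = [144, 162, 189, 324]
r5 m[φ1→C] = [4704, 10976, 10976, 6272]
r5 m[φ2→K] = [4, 5, 7, 3]
r5 m[φ3→K] = [7, 3, 8, 2]
r5 m[φ4→K] = [5, 1, 4, 5]
r5 m[φ5→N] = [3, 3, 4, 3]
r5 m[φ6→K] = [1, 9, 7, 8]
r5 m[N→φ0] = [3, 3, 4, 3]
r5 m[N→φ5] = [63, 63, 81, 54]
r5 m[K→φ1] = [140, 135, 1568, 240]
r5 m[K→φ2] = [1575, 1458, 14112, 6480]
r5 m[K→φ3] = [900, 2430, 12348, 9720]
r5 m[K→φ4] = [1260, 7290, 24696, 3888]
r5 m[K→φ6] = [6300, 810, 14112, 2430]
r5 m[C→φ0] = [4704, 10976, 10976, 6272]
r5 m[C→φ1] = [36, 27, 21, 9]
r6 m[φ0→N] = [76832, 98784, 43904, 76832]
r6 m[φ0→C] = [36, 27, 21, 9]
r6 m[φ1→K] = [144, 162, 189, 324]
r6 m[φ1→C] = [4704, 10976, 10976, 6272]
r6 m[φ2→K] = [4, 5, 7, 3]
r6 m[φ3→K] = [7, 3, 8, 2]
r6 m[φ4→K] = [5, 1, 4, 5]
r6 m[φ5→N] = [3, 3, 4, 3]
r6 m[φ6→K] = [1, 9, 7, 8]
r6 m[N→φ0] = [3, 3, 4, 3]
r6 m[N→φ5] = [76832, 98784, 43904, 76832]
r6 m[K→φ1] = [140, 135, 1568, 240]
r6 m[K→φ2] = [5040, 4374, 42336, 25920]
r6 m[K→φ3] = [2880, 7290, 37044, 38880]
r6 m[K→φ4] = [4032, 21870, 74088, 15552]
r6 m[K→φ6] = [20160, 2430, 42336, 9720]
r6 m[C→φ0] = [4704, 10976, 10976, 6272]
r6 m[C→φ1] = [36, 27, 21, 9]
r7 m[φ0→N] = [76832, 98784, 43904, 76832]
r7 m[φ0→C] = [36, 27, 21, 9]
r7 m[φ1→K] = [144, 162, 189, 324]
r7 m[φ1→C] = [4704, 10976, 10976, 6272]
r7 m[φ2→K] = [4, 5, 7, 3]
r7 m[φ3→K] = [7, 3, 8, 2]
r7 m[φ4→K] = [5, 1, 4, 5]
r7 m[φ5→N] = [3, 3, 4, 3]
r7 m[φ6→K] = [1, 9, 7, 8]
r7 m[N→φ0] = [3, 3, 4, 3]
r7 m[N→φ5] = [76832, 98784, 43904, 76832]
r7 m[K→φ1] = [140, 135, 1568, 240]
r7 m[K→φ2] = [5040, 4374, 42336, 25920]
r7 m[K→φ3] = [2880, 7290, 37044, 38880]
r7 m[K→φ4] = [4032, 21870, 74088, 15552]
r7 m[K→φ6] = [20160, 2430, 42336, 9720]
r7 m[C→φ0] = [4704, 10976, 10976, 6272]
r7 m[C→φ1] = [36, 27, 21, 9]
fixed point reached at round 7
traceback from N: (N=1, K=2, C=1), score=296352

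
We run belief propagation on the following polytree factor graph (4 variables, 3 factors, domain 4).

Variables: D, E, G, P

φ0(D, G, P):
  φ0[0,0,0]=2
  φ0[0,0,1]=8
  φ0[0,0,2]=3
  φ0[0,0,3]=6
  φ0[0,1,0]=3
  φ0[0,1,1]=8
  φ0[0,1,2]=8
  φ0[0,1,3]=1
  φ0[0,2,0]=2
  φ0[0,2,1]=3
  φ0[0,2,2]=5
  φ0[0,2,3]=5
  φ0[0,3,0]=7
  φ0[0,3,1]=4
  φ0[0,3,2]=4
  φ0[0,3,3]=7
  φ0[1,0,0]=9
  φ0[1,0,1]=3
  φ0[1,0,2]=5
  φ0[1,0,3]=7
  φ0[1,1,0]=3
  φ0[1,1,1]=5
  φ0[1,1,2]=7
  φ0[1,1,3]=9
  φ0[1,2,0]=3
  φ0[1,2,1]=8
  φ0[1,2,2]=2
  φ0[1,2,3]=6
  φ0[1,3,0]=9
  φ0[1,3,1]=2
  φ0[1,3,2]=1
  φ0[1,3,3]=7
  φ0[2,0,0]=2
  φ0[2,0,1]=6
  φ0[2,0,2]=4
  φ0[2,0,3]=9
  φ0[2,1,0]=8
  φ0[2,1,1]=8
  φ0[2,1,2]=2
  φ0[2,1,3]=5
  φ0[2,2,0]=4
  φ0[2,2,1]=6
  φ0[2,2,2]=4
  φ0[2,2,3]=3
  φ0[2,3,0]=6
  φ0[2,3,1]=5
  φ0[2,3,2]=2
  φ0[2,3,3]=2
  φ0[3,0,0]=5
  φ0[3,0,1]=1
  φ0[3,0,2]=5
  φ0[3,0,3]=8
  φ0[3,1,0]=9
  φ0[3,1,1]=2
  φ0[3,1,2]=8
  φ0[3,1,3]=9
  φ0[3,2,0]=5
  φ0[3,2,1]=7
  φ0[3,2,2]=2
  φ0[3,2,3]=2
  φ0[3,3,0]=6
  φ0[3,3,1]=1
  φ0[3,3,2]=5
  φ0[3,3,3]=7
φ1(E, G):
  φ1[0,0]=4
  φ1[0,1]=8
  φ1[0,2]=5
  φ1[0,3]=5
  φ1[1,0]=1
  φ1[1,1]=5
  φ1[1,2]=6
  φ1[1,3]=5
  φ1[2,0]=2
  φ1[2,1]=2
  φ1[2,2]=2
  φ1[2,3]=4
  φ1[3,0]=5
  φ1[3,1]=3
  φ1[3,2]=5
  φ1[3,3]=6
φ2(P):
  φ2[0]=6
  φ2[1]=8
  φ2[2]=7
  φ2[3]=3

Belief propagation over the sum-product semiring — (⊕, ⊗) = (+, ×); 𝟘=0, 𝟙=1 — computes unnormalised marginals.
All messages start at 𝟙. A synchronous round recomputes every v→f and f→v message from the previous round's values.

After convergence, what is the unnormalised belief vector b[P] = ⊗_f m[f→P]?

init: all messages = 𝟙 over 4 values
r1 m[φ0→D] = [76, 86, 76, 82]
r1 m[φ0→G] = [83, 95, 67, 75]
r1 m[φ0→P] = [83, 77, 67, 93]
r1 m[φ1→E] = [22, 17, 10, 19]
r1 m[φ1→G] = [12, 18, 18, 20]
r1 m[φ2→P] = [6, 8, 7, 3]
r1 m[D→φ0] = [1, 1, 1, 1]
r1 m[E→φ1] = [1, 1, 1, 1]
r1 m[G→φ0] = [1, 1, 1, 1]
r1 m[G→φ1] = [1, 1, 1, 1]
r1 m[P→φ0] = [1, 1, 1, 1]
r1 m[P→φ2] = [1, 1, 1, 1]
r2 m[φ0→D] = [76, 86, 76, 82]
r2 m[φ0→G] = [83, 95, 67, 75]
r2 m[φ0→P] = [83, 77, 67, 93]
r2 m[φ1→E] = [22, 17, 10, 19]
r2 m[φ1→G] = [12, 18, 18, 20]
r2 m[φ2→P] = [6, 8, 7, 3]
r2 m[D→φ0] = [1, 1, 1, 1]
r2 m[E→φ1] = [1, 1, 1, 1]
r2 m[G→φ0] = [12, 18, 18, 20]
r2 m[G→φ1] = [83, 95, 67, 75]
r2 m[P→φ0] = [6, 8, 7, 3]
r2 m[P→φ2] = [83, 77, 67, 93]
r3 m[φ0→D] = [7926, 8032, 7800, 7826]
r3 m[φ0→G] = [461, 569, 415, 417]
r3 m[φ0→P] = [1442, 1302, 1128, 1540]
r3 m[φ1→E] = [1802, 1335, 790, 1485]
r3 m[φ1→G] = [12, 18, 18, 20]
r3 m[φ2→P] = [6, 8, 7, 3]
r3 m[D→φ0] = [1, 1, 1, 1]
r3 m[E→φ1] = [1, 1, 1, 1]
r3 m[G→φ0] = [12, 18, 18, 20]
r3 m[G→φ1] = [83, 95, 67, 75]
r3 m[P→φ0] = [6, 8, 7, 3]
r3 m[P→φ2] = [83, 77, 67, 93]
r4 m[φ0→D] = [7926, 8032, 7800, 7826]
r4 m[φ0→G] = [461, 569, 415, 417]
r4 m[φ0→P] = [1442, 1302, 1128, 1540]
r4 m[φ1→E] = [1802, 1335, 790, 1485]
r4 m[φ1→G] = [12, 18, 18, 20]
r4 m[φ2→P] = [6, 8, 7, 3]
r4 m[D→φ0] = [1, 1, 1, 1]
r4 m[E→φ1] = [1, 1, 1, 1]
r4 m[G→φ0] = [12, 18, 18, 20]
r4 m[G→φ1] = [461, 569, 415, 417]
r4 m[P→φ0] = [6, 8, 7, 3]
r4 m[P→φ2] = [1442, 1302, 1128, 1540]
r5 m[φ0→D] = [7926, 8032, 7800, 7826]
r5 m[φ0→G] = [461, 569, 415, 417]
r5 m[φ0→P] = [1442, 1302, 1128, 1540]
r5 m[φ1→E] = [10556, 7881, 4558, 8589]
r5 m[φ1→G] = [12, 18, 18, 20]
r5 m[φ2→P] = [6, 8, 7, 3]
r5 m[D→φ0] = [1, 1, 1, 1]
r5 m[E→φ1] = [1, 1, 1, 1]
r5 m[G→φ0] = [12, 18, 18, 20]
r5 m[G→φ1] = [461, 569, 415, 417]
r5 m[P→φ0] = [6, 8, 7, 3]
r5 m[P→φ2] = [1442, 1302, 1128, 1540]
r6 m[φ0→D] = [7926, 8032, 7800, 7826]
r6 m[φ0→G] = [461, 569, 415, 417]
r6 m[φ0→P] = [1442, 1302, 1128, 1540]
r6 m[φ1→E] = [10556, 7881, 4558, 8589]
r6 m[φ1→G] = [12, 18, 18, 20]
r6 m[φ2→P] = [6, 8, 7, 3]
r6 m[D→φ0] = [1, 1, 1, 1]
r6 m[E→φ1] = [1, 1, 1, 1]
r6 m[G→φ0] = [12, 18, 18, 20]
r6 m[G→φ1] = [461, 569, 415, 417]
r6 m[P→φ0] = [6, 8, 7, 3]
r6 m[P→φ2] = [1442, 1302, 1128, 1540]
fixed point reached at round 6
b[P] = ⊗ incoming = [8652, 10416, 7896, 4620]

b[P] = [8652, 10416, 7896, 4620]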